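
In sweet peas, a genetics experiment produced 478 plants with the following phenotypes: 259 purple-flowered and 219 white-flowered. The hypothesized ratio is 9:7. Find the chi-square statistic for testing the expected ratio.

0.829

Total ratio parts = 16. Expected numbers out of 478:
  purple-flowered: 478 × 9/16 = 268.875
  white-flowered: 478 × 7/16 = 209.125
χ² = Σ (O − E)² / E
  purple-flowered: (259 − 268.875)² / 268.875 = 0.3627
  white-flowered: (219 − 209.125)² / 209.125 = 0.4663
χ² = 0.3627 + 0.4663 = 0.829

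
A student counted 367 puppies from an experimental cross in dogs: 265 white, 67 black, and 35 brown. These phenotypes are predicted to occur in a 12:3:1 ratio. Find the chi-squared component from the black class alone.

The 12:3:1 ratio has 16 parts, so with N = 367 the expected counts are:
  white: 367 × 12/16 = 275.25
  black: 367 × 3/16 = 68.8125
  brown: 367 × 1/16 = 22.9375
Contribution of black: (67 − 68.8125)² / 68.8125 = 0.0477

0.048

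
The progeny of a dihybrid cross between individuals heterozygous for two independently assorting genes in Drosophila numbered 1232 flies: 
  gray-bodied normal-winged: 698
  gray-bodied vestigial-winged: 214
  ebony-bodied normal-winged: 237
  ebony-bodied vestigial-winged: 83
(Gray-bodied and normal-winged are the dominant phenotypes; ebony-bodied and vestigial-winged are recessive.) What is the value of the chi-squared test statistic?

A dihybrid F₂ with independent assortment and complete dominance at both loci gives a 9:3:3:1 phenotypic ratio.
Expected counts for N = 1232 under a 9:3:3:1 ratio (total parts = 16):
  gray-bodied normal-winged: 1232 × 9/16 = 693
  gray-bodied vestigial-winged: 1232 × 3/16 = 231
  ebony-bodied normal-winged: 1232 × 3/16 = 231
  ebony-bodied vestigial-winged: 1232 × 1/16 = 77
χ² = Σ (O − E)² / E
  gray-bodied normal-winged: (698 − 693)² / 693 = 0.0361
  gray-bodied vestigial-winged: (214 − 231)² / 231 = 1.2511
  ebony-bodied normal-winged: (237 − 231)² / 231 = 0.1558
  ebony-bodied vestigial-winged: (83 − 77)² / 77 = 0.4675
χ² = 0.0361 + 1.2511 + 0.1558 + 0.4675 = 1.9105 ≈ 1.911

1.911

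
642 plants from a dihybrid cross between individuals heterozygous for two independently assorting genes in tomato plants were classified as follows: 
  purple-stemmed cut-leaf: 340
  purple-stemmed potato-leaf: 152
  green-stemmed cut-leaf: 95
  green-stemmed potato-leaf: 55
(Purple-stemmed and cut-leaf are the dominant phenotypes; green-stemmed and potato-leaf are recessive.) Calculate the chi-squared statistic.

20.408

A dihybrid F₂ with independent assortment and complete dominance at both loci gives a 9:3:3:1 phenotypic ratio.
The 9:3:3:1 ratio has 16 parts, so with N = 642 the expected counts are:
  purple-stemmed cut-leaf: 642 × 9/16 = 361.125
  purple-stemmed potato-leaf: 642 × 3/16 = 120.375
  green-stemmed cut-leaf: 642 × 3/16 = 120.375
  green-stemmed potato-leaf: 642 × 1/16 = 40.125
χ² = Σ (O − E)² / E
  purple-stemmed cut-leaf: (340 − 361.125)² / 361.125 = 1.2358
  purple-stemmed potato-leaf: (152 − 120.375)² / 120.375 = 8.3085
  green-stemmed cut-leaf: (95 − 120.375)² / 120.375 = 5.3490
  green-stemmed potato-leaf: (55 − 40.125)² / 40.125 = 5.5144
χ² = 1.2358 + 8.3085 + 5.3490 + 5.5144 = 20.4077 ≈ 20.408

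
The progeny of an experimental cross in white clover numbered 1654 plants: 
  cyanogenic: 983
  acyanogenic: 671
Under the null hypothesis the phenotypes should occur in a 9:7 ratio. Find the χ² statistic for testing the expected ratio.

6.804

The 9:7 ratio has 16 parts, so with N = 1654 the expected counts are:
  cyanogenic: 1654 × 9/16 = 930.375
  acyanogenic: 1654 × 7/16 = 723.625
χ² = Σ (O − E)² / E
  cyanogenic: (983 − 930.375)² / 930.375 = 2.9766
  acyanogenic: (671 − 723.625)² / 723.625 = 3.8271
χ² = 2.9766 + 3.8271 = 6.8037 ≈ 6.804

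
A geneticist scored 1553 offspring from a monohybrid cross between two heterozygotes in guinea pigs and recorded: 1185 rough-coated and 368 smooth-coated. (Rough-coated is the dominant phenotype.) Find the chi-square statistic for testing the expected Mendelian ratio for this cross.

For a monohybrid cross between heterozygotes with complete dominance, the expected phenotypic ratio is 3:1.
The 3:1 ratio has 4 parts, so with N = 1553 the expected counts are:
  rough-coated: 1553 × 3/4 = 1164.75
  smooth-coated: 1553 × 1/4 = 388.25
χ² = Σ (O − E)² / E
  rough-coated: (1185 − 1164.75)² / 1164.75 = 0.3521
  smooth-coated: (368 − 388.25)² / 388.25 = 1.0562
χ² = 0.3521 + 1.0562 = 1.4083 ≈ 1.408

1.408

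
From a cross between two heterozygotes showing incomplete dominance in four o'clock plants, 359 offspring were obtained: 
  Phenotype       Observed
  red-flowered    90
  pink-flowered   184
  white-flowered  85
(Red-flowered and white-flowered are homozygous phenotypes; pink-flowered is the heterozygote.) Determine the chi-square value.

0.365

With incomplete dominance, a heterozygote × heterozygote cross gives a 1:2:1 phenotypic ratio.
Expected counts for N = 359 under a 1:2:1 ratio (total parts = 4):
  red-flowered: 359 × 1/4 = 89.75
  pink-flowered: 359 × 2/4 = 179.5
  white-flowered: 359 × 1/4 = 89.75
χ² = Σ (O − E)² / E
  red-flowered: (90 − 89.75)² / 89.75 = 0.0007
  pink-flowered: (184 − 179.5)² / 179.5 = 0.1128
  white-flowered: (85 − 89.75)² / 89.75 = 0.2514
χ² = 0.0007 + 0.1128 + 0.2514 = 0.3649 ≈ 0.365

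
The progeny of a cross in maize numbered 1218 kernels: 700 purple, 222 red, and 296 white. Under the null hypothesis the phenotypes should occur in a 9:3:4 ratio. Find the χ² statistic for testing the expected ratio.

0.738

The 9:3:4 ratio has 16 parts, so with N = 1218 the expected counts are:
  purple: 1218 × 9/16 = 685.125
  red: 1218 × 3/16 = 228.375
  white: 1218 × 4/16 = 304.5
χ² = Σ (O − E)² / E
  purple: (700 − 685.125)² / 685.125 = 0.3230
  red: (222 − 228.375)² / 228.375 = 0.1780
  white: (296 − 304.5)² / 304.5 = 0.2373
χ² = 0.3230 + 0.1780 + 0.2373 = 0.7383 ≈ 0.738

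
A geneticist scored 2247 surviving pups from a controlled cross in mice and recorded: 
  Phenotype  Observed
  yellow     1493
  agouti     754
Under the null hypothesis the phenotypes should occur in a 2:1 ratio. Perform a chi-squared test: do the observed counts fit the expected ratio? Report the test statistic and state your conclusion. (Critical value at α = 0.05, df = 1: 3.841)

The 2:1 ratio has 3 parts, so with N = 2247 the expected counts are:
  yellow: 2247 × 2/3 = 1498
  agouti: 2247 × 1/3 = 749
χ² = Σ (O − E)² / E
  yellow: (1493 − 1498)² / 1498 = 0.0167
  agouti: (754 − 749)² / 749 = 0.0334
χ² = 0.0167 + 0.0334 = 0.0501 ≈ 0.050
Degrees of freedom = 2 − 1 = 1; critical value at α = 0.05 is 3.841.
Since 0.050 < 3.841, we fail to reject the null hypothesis — the data are consistent with the 2:1 ratio.

0.050; consistent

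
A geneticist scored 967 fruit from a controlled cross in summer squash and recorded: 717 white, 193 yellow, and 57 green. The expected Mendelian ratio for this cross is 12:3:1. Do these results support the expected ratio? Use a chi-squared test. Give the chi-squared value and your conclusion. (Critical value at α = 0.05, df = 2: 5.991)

Under the 12:3:1 hypothesis (Σ ratio = 16, N = 967):
  white: 967 × 12/16 = 725.25
  yellow: 967 × 3/16 = 181.3125
  green: 967 × 1/16 = 60.4375
χ² = Σ (O − E)² / E
  white: (717 − 725.25)² / 725.25 = 0.0938
  yellow: (193 − 181.3125)² / 181.3125 = 0.7534
  green: (57 − 60.4375)² / 60.4375 = 0.1955
χ² = 0.0938 + 0.7534 + 0.1955 = 1.0427 ≈ 1.043
Degrees of freedom = 3 − 1 = 2; critical value at α = 0.05 is 5.991.
Since 1.043 < 5.991, we fail to reject the null hypothesis — the data are consistent with the 12:3:1 ratio.

1.043; consistent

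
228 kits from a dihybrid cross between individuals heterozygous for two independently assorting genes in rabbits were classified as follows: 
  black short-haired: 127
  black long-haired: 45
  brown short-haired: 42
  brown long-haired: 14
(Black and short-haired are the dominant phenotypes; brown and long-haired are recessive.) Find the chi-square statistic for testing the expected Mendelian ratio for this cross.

A dihybrid F₂ with independent assortment and complete dominance at both loci gives a 9:3:3:1 phenotypic ratio.
The 9:3:3:1 ratio has 16 parts, so with N = 228 the expected counts are:
  black short-haired: 228 × 9/16 = 128.25
  black long-haired: 228 × 3/16 = 42.75
  brown short-haired: 228 × 3/16 = 42.75
  brown long-haired: 228 × 1/16 = 14.25
χ² = Σ (O − E)² / E
  black short-haired: (127 − 128.25)² / 128.25 = 0.0122
  black long-haired: (45 − 42.75)² / 42.75 = 0.1184
  brown short-haired: (42 − 42.75)² / 42.75 = 0.0132
  brown long-haired: (14 − 14.25)² / 14.25 = 0.0044
χ² = 0.0122 + 0.1184 + 0.0132 + 0.0044 = 0.1482 ≈ 0.148

0.148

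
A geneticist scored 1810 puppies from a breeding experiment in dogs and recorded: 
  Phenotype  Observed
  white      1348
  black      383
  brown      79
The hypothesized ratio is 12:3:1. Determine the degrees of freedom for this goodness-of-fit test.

2

A goodness-of-fit test with 3 phenotype classes has df = 3 − 1 = 2.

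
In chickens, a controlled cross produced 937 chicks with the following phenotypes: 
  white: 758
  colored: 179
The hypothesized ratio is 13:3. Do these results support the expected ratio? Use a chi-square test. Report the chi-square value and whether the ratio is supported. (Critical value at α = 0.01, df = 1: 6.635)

0.077; consistent

The 13:3 ratio has 16 parts, so with N = 937 the expected counts are:
  white: 937 × 13/16 = 761.3125
  colored: 937 × 3/16 = 175.6875
χ² = Σ (O − E)² / E
  white: (758 − 761.3125)² / 761.3125 = 0.0144
  colored: (179 − 175.6875)² / 175.6875 = 0.0625
χ² = 0.0144 + 0.0625 = 0.0769 ≈ 0.077
Degrees of freedom = 2 − 1 = 1; critical value at α = 0.01 is 6.635.
Since 0.077 < 6.635, we fail to reject the null hypothesis — the data are consistent with the 13:3 ratio.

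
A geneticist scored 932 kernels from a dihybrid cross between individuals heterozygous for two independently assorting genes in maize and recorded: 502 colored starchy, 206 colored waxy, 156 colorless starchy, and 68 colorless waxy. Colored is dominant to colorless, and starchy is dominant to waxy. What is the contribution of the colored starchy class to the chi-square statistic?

A dihybrid F₂ with independent assortment and complete dominance at both loci gives a 9:3:3:1 phenotypic ratio.
The 9:3:3:1 ratio has 16 parts, so with N = 932 the expected counts are:
  colored starchy: 932 × 9/16 = 524.25
  colored waxy: 932 × 3/16 = 174.75
  colorless starchy: 932 × 3/16 = 174.75
  colorless waxy: 932 × 1/16 = 58.25
Contribution of colored starchy: (502 − 524.25)² / 524.25 = 0.9443

0.944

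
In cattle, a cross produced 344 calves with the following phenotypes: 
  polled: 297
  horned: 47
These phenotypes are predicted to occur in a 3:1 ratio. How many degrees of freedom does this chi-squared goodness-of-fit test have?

1

A goodness-of-fit test with 2 phenotype classes has df = 2 − 1 = 1.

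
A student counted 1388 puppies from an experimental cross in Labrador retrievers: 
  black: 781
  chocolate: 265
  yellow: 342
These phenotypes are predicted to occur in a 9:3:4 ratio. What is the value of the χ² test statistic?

0.159

The 9:3:4 ratio has 16 parts, so with N = 1388 the expected counts are:
  black: 1388 × 9/16 = 780.75
  chocolate: 1388 × 3/16 = 260.25
  yellow: 1388 × 4/16 = 347
χ² = Σ (O − E)² / E
  black: (781 − 780.75)² / 780.75 = 0.0001
  chocolate: (265 − 260.25)² / 260.25 = 0.0867
  yellow: (342 − 347)² / 347 = 0.0720
χ² = 0.0001 + 0.0867 + 0.0720 = 0.1588 ≈ 0.159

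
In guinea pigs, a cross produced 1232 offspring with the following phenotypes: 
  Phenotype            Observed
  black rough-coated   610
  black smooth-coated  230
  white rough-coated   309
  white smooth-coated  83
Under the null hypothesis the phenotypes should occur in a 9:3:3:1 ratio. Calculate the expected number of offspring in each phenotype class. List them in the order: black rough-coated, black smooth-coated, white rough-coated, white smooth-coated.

Total ratio parts = 16. Expected numbers out of 1232:
  black rough-coated: 1232 × 9/16 = 693
  black smooth-coated: 1232 × 3/16 = 231
  white rough-coated: 1232 × 3/16 = 231
  white smooth-coated: 1232 × 1/16 = 77

693, 231, 231, 77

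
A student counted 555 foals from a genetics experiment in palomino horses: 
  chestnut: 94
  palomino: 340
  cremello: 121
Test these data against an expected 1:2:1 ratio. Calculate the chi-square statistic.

30.780

The 1:2:1 ratio has 4 parts, so with N = 555 the expected counts are:
  chestnut: 555 × 1/4 = 138.75
  palomino: 555 × 2/4 = 277.5
  cremello: 555 × 1/4 = 138.75
χ² = Σ (O − E)² / E
  chestnut: (94 − 138.75)² / 138.75 = 14.4329
  palomino: (340 − 277.5)² / 277.5 = 14.0766
  cremello: (121 − 138.75)² / 138.75 = 2.2707
χ² = 14.4329 + 14.0766 + 2.2707 = 30.7802 ≈ 30.780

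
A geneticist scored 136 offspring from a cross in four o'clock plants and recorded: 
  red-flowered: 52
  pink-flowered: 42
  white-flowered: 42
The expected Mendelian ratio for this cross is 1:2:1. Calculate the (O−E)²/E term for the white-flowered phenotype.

Total ratio parts = 4. Expected numbers out of 136:
  red-flowered: 136 × 1/4 = 34
  pink-flowered: 136 × 2/4 = 68
  white-flowered: 136 × 1/4 = 34
Contribution of white-flowered: (42 − 34)² / 34 = 1.8824

1.882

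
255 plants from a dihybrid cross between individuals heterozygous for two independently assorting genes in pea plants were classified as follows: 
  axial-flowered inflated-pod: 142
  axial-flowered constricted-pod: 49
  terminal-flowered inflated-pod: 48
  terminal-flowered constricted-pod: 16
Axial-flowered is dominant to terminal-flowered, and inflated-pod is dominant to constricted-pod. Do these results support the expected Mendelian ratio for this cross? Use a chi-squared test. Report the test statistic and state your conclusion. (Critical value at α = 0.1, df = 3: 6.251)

0.045; consistent

A dihybrid F₂ with independent assortment and complete dominance at both loci gives a 9:3:3:1 phenotypic ratio.
Under the 9:3:3:1 hypothesis (Σ ratio = 16, N = 255):
  axial-flowered inflated-pod: 255 × 9/16 = 143.4375
  axial-flowered constricted-pod: 255 × 3/16 = 47.8125
  terminal-flowered inflated-pod: 255 × 3/16 = 47.8125
  terminal-flowered constricted-pod: 255 × 1/16 = 15.9375
χ² = Σ (O − E)² / E
  axial-flowered inflated-pod: (142 − 143.4375)² / 143.4375 = 0.0144
  axial-flowered constricted-pod: (49 − 47.8125)² / 47.8125 = 0.0295
  terminal-flowered inflated-pod: (48 − 47.8125)² / 47.8125 = 0.0007
  terminal-flowered constricted-pod: (16 − 15.9375)² / 15.9375 = 0.0002
χ² = 0.0144 + 0.0295 + 0.0007 + 0.0002 = 0.0448 ≈ 0.045
Degrees of freedom = 4 − 1 = 3; critical value at α = 0.1 is 6.251.
Since 0.045 < 6.251, we fail to reject the null hypothesis — the data are consistent with the 9:3:3:1 ratio.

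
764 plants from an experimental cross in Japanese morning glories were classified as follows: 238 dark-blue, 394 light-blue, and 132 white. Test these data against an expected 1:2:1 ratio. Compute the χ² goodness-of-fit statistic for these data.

Expected counts for N = 764 under a 1:2:1 ratio (total parts = 4):
  dark-blue: 764 × 1/4 = 191
  light-blue: 764 × 2/4 = 382
  white: 764 × 1/4 = 191
χ² = Σ (O − E)² / E
  dark-blue: (238 − 191)² / 191 = 11.5654
  light-blue: (394 − 382)² / 382 = 0.3770
  white: (132 − 191)² / 191 = 18.2251
χ² = 11.5654 + 0.3770 + 18.2251 = 30.1675 ≈ 30.168

30.168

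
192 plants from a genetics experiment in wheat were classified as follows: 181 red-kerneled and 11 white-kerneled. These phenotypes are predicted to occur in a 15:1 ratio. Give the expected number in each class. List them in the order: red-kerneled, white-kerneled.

180, 12

The 15:1 ratio has 16 parts, so with N = 192 the expected counts are:
  red-kerneled: 192 × 15/16 = 180
  white-kerneled: 192 × 1/16 = 12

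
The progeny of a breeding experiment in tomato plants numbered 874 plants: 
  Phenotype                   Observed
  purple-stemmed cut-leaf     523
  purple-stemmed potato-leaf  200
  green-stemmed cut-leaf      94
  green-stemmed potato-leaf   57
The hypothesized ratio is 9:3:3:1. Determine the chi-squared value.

Expected counts for N = 874 under a 9:3:3:1 ratio (total parts = 16):
  purple-stemmed cut-leaf: 874 × 9/16 = 491.625
  purple-stemmed potato-leaf: 874 × 3/16 = 163.875
  green-stemmed cut-leaf: 874 × 3/16 = 163.875
  green-stemmed potato-leaf: 874 × 1/16 = 54.625
χ² = Σ (O − E)² / E
  purple-stemmed cut-leaf: (523 − 491.625)² / 491.625 = 2.0023
  purple-stemmed potato-leaf: (200 − 163.875)² / 163.875 = 7.9635
  green-stemmed cut-leaf: (94 − 163.875)² / 163.875 = 29.7941
  green-stemmed potato-leaf: (57 − 54.625)² / 54.625 = 0.1033
χ² = 2.0023 + 7.9635 + 29.7941 + 0.1033 = 39.8632 ≈ 39.863

39.863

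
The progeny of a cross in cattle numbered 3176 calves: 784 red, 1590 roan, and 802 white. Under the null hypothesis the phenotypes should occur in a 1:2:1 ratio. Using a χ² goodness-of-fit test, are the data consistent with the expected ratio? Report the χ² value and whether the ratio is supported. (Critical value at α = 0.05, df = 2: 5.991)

Expected counts for N = 3176 under a 1:2:1 ratio (total parts = 4):
  red: 3176 × 1/4 = 794
  roan: 3176 × 2/4 = 1588
  white: 3176 × 1/4 = 794
χ² = Σ (O − E)² / E
  red: (784 − 794)² / 794 = 0.1259
  roan: (1590 − 1588)² / 1588 = 0.0025
  white: (802 − 794)² / 794 = 0.0806
χ² = 0.1259 + 0.0025 + 0.0806 = 0.209
Degrees of freedom = 3 − 1 = 2; critical value at α = 0.05 is 5.991.
Since 0.209 < 5.991, we fail to reject the null hypothesis — the data are consistent with the 1:2:1 ratio.

0.209; consistent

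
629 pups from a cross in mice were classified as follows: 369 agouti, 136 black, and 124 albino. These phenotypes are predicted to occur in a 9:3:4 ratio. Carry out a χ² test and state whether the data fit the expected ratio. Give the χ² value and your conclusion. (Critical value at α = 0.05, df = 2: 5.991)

Expected counts for N = 629 under a 9:3:4 ratio (total parts = 16):
  agouti: 629 × 9/16 = 353.8125
  black: 629 × 3/16 = 117.9375
  albino: 629 × 4/16 = 157.25
χ² = Σ (O − E)² / E
  agouti: (369 − 353.8125)² / 353.8125 = 0.6519
  black: (136 − 117.9375)² / 117.9375 = 2.7663
  albino: (124 − 157.25)² / 157.25 = 7.0306
χ² = 0.6519 + 2.7663 + 7.0306 = 10.4488 ≈ 10.449
Degrees of freedom = 3 − 1 = 2; critical value at α = 0.05 is 5.991.
Since 10.449 > 5.991, we reject the null hypothesis — the data do not fit the 9:3:4 ratio.

10.449; not consistent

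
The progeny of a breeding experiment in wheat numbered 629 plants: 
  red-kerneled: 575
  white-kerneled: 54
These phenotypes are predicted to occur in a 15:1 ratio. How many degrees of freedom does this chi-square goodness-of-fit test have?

A goodness-of-fit test with 2 phenotype classes has df = 2 − 1 = 1.

1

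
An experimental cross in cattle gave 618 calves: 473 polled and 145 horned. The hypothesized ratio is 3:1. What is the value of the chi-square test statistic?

The 3:1 ratio has 4 parts, so with N = 618 the expected counts are:
  polled: 618 × 3/4 = 463.5
  horned: 618 × 1/4 = 154.5
χ² = Σ (O − E)² / E
  polled: (473 − 463.5)² / 463.5 = 0.1947
  horned: (145 − 154.5)² / 154.5 = 0.5841
χ² = 0.1947 + 0.5841 = 0.7788 ≈ 0.779

0.779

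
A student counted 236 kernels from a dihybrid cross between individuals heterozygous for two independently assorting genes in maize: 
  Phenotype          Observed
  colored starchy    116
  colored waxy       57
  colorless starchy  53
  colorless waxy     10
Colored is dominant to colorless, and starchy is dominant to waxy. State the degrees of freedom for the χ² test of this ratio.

3

A dihybrid F₂ with independent assortment and complete dominance at both loci gives a 9:3:3:1 phenotypic ratio.
A goodness-of-fit test with 4 phenotype classes has df = 4 − 1 = 3.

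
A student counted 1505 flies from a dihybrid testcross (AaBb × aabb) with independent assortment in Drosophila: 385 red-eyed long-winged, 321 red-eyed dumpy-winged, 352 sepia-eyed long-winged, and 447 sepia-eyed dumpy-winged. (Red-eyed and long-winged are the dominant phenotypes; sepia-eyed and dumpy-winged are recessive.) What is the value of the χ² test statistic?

23.183

A dihybrid testcross with independent assortment gives a 1:1:1:1 ratio.
Under the 1:1:1:1 hypothesis (Σ ratio = 4, N = 1505):
  red-eyed long-winged: 1505 × 1/4 = 376.25
  red-eyed dumpy-winged: 1505 × 1/4 = 376.25
  sepia-eyed long-winged: 1505 × 1/4 = 376.25
  sepia-eyed dumpy-winged: 1505 × 1/4 = 376.25
χ² = Σ (O − E)² / E
  red-eyed long-winged: (385 − 376.25)² / 376.25 = 0.2035
  red-eyed dumpy-winged: (321 − 376.25)² / 376.25 = 8.1131
  sepia-eyed long-winged: (352 − 376.25)² / 376.25 = 1.5630
  sepia-eyed dumpy-winged: (447 − 376.25)² / 376.25 = 13.3038
χ² = 0.2035 + 8.1131 + 1.5630 + 13.3038 = 23.1834 ≈ 23.183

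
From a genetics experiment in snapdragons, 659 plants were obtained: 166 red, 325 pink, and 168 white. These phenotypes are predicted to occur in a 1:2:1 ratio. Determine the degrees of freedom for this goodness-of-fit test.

2

A goodness-of-fit test with 3 phenotype classes has df = 3 − 1 = 2.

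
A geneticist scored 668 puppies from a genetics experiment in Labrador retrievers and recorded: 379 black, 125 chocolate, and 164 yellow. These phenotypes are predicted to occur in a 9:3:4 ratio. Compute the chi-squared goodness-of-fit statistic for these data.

0.083

Under the 9:3:4 hypothesis (Σ ratio = 16, N = 668):
  black: 668 × 9/16 = 375.75
  chocolate: 668 × 3/16 = 125.25
  yellow: 668 × 4/16 = 167
χ² = Σ (O − E)² / E
  black: (379 − 375.75)² / 375.75 = 0.0281
  chocolate: (125 − 125.25)² / 125.25 = 0.0005
  yellow: (164 − 167)² / 167 = 0.0539
χ² = 0.0281 + 0.0005 + 0.0539 = 0.0825 ≈ 0.083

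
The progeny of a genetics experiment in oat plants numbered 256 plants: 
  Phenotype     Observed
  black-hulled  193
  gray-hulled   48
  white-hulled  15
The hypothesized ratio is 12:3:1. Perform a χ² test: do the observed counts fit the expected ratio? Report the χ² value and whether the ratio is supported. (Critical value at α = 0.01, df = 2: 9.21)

Under the 12:3:1 hypothesis (Σ ratio = 16, N = 256):
  black-hulled: 256 × 12/16 = 192
  gray-hulled: 256 × 3/16 = 48
  white-hulled: 256 × 1/16 = 16
χ² = Σ (O − E)² / E
  black-hulled: (193 − 192)² / 192 = 0.0052
  gray-hulled: (48 − 48)² / 48 = 0.0000
  white-hulled: (15 − 16)² / 16 = 0.0625
χ² = 0.0052 + 0.0000 + 0.0625 = 0.0677 ≈ 0.068
Degrees of freedom = 3 − 1 = 2; critical value at α = 0.01 is 9.21.
Since 0.068 < 9.21, we fail to reject the null hypothesis — the data are consistent with the 12:3:1 ratio.

0.068; consistent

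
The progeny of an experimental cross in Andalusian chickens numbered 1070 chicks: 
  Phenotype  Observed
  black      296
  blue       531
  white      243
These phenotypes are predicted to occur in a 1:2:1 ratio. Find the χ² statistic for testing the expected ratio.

5.310

Under the 1:2:1 hypothesis (Σ ratio = 4, N = 1070):
  black: 1070 × 1/4 = 267.5
  blue: 1070 × 2/4 = 535
  white: 1070 × 1/4 = 267.5
χ² = Σ (O − E)² / E
  black: (296 − 267.5)² / 267.5 = 3.0364
  blue: (531 − 535)² / 535 = 0.0299
  white: (243 − 267.5)² / 267.5 = 2.2439
χ² = 3.0364 + 0.0299 + 2.2439 = 5.3102 ≈ 5.310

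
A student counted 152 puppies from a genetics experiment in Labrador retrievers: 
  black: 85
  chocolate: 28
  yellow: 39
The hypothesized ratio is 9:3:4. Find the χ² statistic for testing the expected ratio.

Expected counts for N = 152 under a 9:3:4 ratio (total parts = 16):
  black: 152 × 9/16 = 85.5
  chocolate: 152 × 3/16 = 28.5
  yellow: 152 × 4/16 = 38
χ² = Σ (O − E)² / E
  black: (85 − 85.5)² / 85.5 = 0.0029
  chocolate: (28 − 28.5)² / 28.5 = 0.0088
  yellow: (39 − 38)² / 38 = 0.0263
χ² = 0.0029 + 0.0088 + 0.0263 = 0.038

0.038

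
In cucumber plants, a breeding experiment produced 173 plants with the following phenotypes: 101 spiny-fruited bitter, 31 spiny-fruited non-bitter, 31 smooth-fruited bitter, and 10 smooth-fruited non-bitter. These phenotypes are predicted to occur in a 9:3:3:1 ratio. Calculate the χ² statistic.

0.328

Expected counts for N = 173 under a 9:3:3:1 ratio (total parts = 16):
  spiny-fruited bitter: 173 × 9/16 = 97.3125
  spiny-fruited non-bitter: 173 × 3/16 = 32.4375
  smooth-fruited bitter: 173 × 3/16 = 32.4375
  smooth-fruited non-bitter: 173 × 1/16 = 10.8125
χ² = Σ (O − E)² / E
  spiny-fruited bitter: (101 − 97.3125)² / 97.3125 = 0.1397
  spiny-fruited non-bitter: (31 − 32.4375)² / 32.4375 = 0.0637
  smooth-fruited bitter: (31 − 32.4375)² / 32.4375 = 0.0637
  smooth-fruited non-bitter: (10 − 10.8125)² / 10.8125 = 0.0611
χ² = 0.1397 + 0.0637 + 0.0637 + 0.0611 = 0.3282 ≈ 0.328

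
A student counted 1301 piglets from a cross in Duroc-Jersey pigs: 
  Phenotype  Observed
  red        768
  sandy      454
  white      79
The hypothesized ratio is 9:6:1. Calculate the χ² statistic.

4.207

Total ratio parts = 16. Expected numbers out of 1301:
  red: 1301 × 9/16 = 731.8125
  sandy: 1301 × 6/16 = 487.875
  white: 1301 × 1/16 = 81.3125
χ² = Σ (O − E)² / E
  red: (768 − 731.8125)² / 731.8125 = 1.7894
  sandy: (454 − 487.875)² / 487.875 = 2.3521
  white: (79 − 81.3125)² / 81.3125 = 0.0658
χ² = 1.7894 + 2.3521 + 0.0658 = 4.2073 ≈ 4.207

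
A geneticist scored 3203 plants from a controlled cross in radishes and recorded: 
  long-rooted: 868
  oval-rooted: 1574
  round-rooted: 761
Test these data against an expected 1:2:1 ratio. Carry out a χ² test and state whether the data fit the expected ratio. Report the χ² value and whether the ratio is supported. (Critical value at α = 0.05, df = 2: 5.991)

8.093; not consistent

The 1:2:1 ratio has 4 parts, so with N = 3203 the expected counts are:
  long-rooted: 3203 × 1/4 = 800.75
  oval-rooted: 3203 × 2/4 = 1601.5
  round-rooted: 3203 × 1/4 = 800.75
χ² = Σ (O − E)² / E
  long-rooted: (868 − 800.75)² / 800.75 = 5.6479
  oval-rooted: (1574 − 1601.5)² / 1601.5 = 0.4722
  round-rooted: (761 − 800.75)² / 800.75 = 1.9732
χ² = 5.6479 + 0.4722 + 1.9732 = 8.0933 ≈ 8.093
Degrees of freedom = 3 − 1 = 2; critical value at α = 0.05 is 5.991.
Since 8.093 > 5.991, we reject the null hypothesis — the data do not fit the 1:2:1 ratio.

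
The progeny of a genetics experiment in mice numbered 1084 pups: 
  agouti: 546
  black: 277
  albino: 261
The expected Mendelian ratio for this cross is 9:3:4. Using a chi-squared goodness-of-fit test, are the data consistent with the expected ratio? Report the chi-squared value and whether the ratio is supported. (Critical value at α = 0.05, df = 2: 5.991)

Under the 9:3:4 hypothesis (Σ ratio = 16, N = 1084):
  agouti: 1084 × 9/16 = 609.75
  black: 1084 × 3/16 = 203.25
  albino: 1084 × 4/16 = 271
χ² = Σ (O − E)² / E
  agouti: (546 − 609.75)² / 609.75 = 6.6651
  black: (277 − 203.25)² / 203.25 = 26.7605
  albino: (261 − 271)² / 271 = 0.3690
χ² = 6.6651 + 26.7605 + 0.3690 = 33.7946 ≈ 33.795
Degrees of freedom = 3 − 1 = 2; critical value at α = 0.05 is 5.991.
Since 33.795 > 5.991, we reject the null hypothesis — the data do not fit the 9:3:4 ratio.

33.795; not consistent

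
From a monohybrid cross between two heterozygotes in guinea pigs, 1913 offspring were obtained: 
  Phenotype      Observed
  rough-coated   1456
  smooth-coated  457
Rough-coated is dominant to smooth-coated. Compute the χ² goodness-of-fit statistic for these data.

For a monohybrid cross between heterozygotes with complete dominance, the expected phenotypic ratio is 3:1.
Under the 3:1 hypothesis (Σ ratio = 4, N = 1913):
  rough-coated: 1913 × 3/4 = 1434.75
  smooth-coated: 1913 × 1/4 = 478.25
χ² = Σ (O − E)² / E
  rough-coated: (1456 − 1434.75)² / 1434.75 = 0.3147
  smooth-coated: (457 − 478.25)² / 478.25 = 0.9442
χ² = 0.3147 + 0.9442 = 1.2589 ≈ 1.259

1.259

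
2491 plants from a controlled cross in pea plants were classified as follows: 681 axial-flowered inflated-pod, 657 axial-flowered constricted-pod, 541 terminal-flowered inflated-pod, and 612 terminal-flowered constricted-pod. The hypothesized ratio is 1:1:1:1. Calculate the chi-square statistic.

18.249

Total ratio parts = 4. Expected numbers out of 2491:
  axial-flowered inflated-pod: 2491 × 1/4 = 622.75
  axial-flowered constricted-pod: 2491 × 1/4 = 622.75
  terminal-flowered inflated-pod: 2491 × 1/4 = 622.75
  terminal-flowered constricted-pod: 2491 × 1/4 = 622.75
χ² = Σ (O − E)² / E
  axial-flowered inflated-pod: (681 − 622.75)² / 622.75 = 5.4485
  axial-flowered constricted-pod: (657 − 622.75)² / 622.75 = 1.8837
  terminal-flowered inflated-pod: (541 − 622.75)² / 622.75 = 10.7315
  terminal-flowered constricted-pod: (612 − 622.75)² / 622.75 = 0.1856
χ² = 5.4485 + 1.8837 + 10.7315 + 0.1856 = 18.2493 ≈ 18.249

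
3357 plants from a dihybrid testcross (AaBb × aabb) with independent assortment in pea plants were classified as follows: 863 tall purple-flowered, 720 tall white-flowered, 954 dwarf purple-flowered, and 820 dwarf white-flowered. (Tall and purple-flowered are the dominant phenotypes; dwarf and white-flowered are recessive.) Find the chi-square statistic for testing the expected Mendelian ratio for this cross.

A dihybrid testcross with independent assortment gives a 1:1:1:1 ratio.
The 1:1:1:1 ratio has 4 parts, so with N = 3357 the expected counts are:
  tall purple-flowered: 3357 × 1/4 = 839.25
  tall white-flowered: 3357 × 1/4 = 839.25
  dwarf purple-flowered: 3357 × 1/4 = 839.25
  dwarf white-flowered: 3357 × 1/4 = 839.25
χ² = Σ (O − E)² / E
  tall purple-flowered: (863 − 839.25)² / 839.25 = 0.6721
  tall white-flowered: (720 − 839.25)² / 839.25 = 16.9444
  dwarf purple-flowered: (954 − 839.25)² / 839.25 = 15.6897
  dwarf white-flowered: (820 − 839.25)² / 839.25 = 0.4415
χ² = 0.6721 + 16.9444 + 15.6897 + 0.4415 = 33.7477 ≈ 33.748

33.748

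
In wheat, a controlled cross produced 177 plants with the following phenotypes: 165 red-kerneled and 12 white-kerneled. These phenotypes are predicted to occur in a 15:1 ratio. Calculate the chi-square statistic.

0.085

The 15:1 ratio has 16 parts, so with N = 177 the expected counts are:
  red-kerneled: 177 × 15/16 = 165.9375
  white-kerneled: 177 × 1/16 = 11.0625
χ² = Σ (O − E)² / E
  red-kerneled: (165 − 165.9375)² / 165.9375 = 0.0053
  white-kerneled: (12 − 11.0625)² / 11.0625 = 0.0794
χ² = 0.0053 + 0.0794 = 0.0847 ≈ 0.085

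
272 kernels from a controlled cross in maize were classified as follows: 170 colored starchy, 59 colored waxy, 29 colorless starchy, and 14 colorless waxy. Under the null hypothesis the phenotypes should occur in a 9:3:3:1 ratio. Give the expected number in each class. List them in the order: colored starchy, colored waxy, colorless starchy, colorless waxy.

Under the 9:3:3:1 hypothesis (Σ ratio = 16, N = 272):
  colored starchy: 272 × 9/16 = 153
  colored waxy: 272 × 3/16 = 51
  colorless starchy: 272 × 3/16 = 51
  colorless waxy: 272 × 1/16 = 17

153, 51, 51, 17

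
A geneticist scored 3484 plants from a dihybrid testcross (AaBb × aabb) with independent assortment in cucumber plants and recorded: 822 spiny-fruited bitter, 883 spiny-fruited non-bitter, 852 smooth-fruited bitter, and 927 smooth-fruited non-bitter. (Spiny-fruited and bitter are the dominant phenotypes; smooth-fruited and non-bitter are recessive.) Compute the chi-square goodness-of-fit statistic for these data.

A dihybrid testcross with independent assortment gives a 1:1:1:1 ratio.
Under the 1:1:1:1 hypothesis (Σ ratio = 4, N = 3484):
  spiny-fruited bitter: 3484 × 1/4 = 871
  spiny-fruited non-bitter: 3484 × 1/4 = 871
  smooth-fruited bitter: 3484 × 1/4 = 871
  smooth-fruited non-bitter: 3484 × 1/4 = 871
χ² = Σ (O − E)² / E
  spiny-fruited bitter: (822 − 871)² / 871 = 2.7566
  spiny-fruited non-bitter: (883 − 871)² / 871 = 0.1653
  smooth-fruited bitter: (852 − 871)² / 871 = 0.4145
  smooth-fruited non-bitter: (927 − 871)² / 871 = 3.6005
χ² = 2.7566 + 0.1653 + 0.4145 + 3.6005 = 6.9369 ≈ 6.937

6.937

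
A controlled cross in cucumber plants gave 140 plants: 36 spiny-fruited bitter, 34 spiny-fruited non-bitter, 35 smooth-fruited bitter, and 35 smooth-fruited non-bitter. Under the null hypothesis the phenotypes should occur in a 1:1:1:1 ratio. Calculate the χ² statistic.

0.057

Expected counts for N = 140 under a 1:1:1:1 ratio (total parts = 4):
  spiny-fruited bitter: 140 × 1/4 = 35
  spiny-fruited non-bitter: 140 × 1/4 = 35
  smooth-fruited bitter: 140 × 1/4 = 35
  smooth-fruited non-bitter: 140 × 1/4 = 35
χ² = Σ (O − E)² / E
  spiny-fruited bitter: (36 − 35)² / 35 = 0.0286
  spiny-fruited non-bitter: (34 − 35)² / 35 = 0.0286
  smooth-fruited bitter: (35 − 35)² / 35 = 0.0000
  smooth-fruited non-bitter: (35 − 35)² / 35 = 0.0000
χ² = 0.0286 + 0.0286 + 0.0000 + 0.0000 = 0.0572 ≈ 0.057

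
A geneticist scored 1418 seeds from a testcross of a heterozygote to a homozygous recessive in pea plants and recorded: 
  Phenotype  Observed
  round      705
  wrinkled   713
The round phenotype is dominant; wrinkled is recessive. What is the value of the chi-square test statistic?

A testcross of a heterozygote (Aa × aa) gives a 1:1 phenotypic ratio.
Expected counts for N = 1418 under a 1:1 ratio (total parts = 2):
  round: 1418 × 1/2 = 709
  wrinkled: 1418 × 1/2 = 709
χ² = Σ (O − E)² / E
  round: (705 − 709)² / 709 = 0.0226
  wrinkled: (713 − 709)² / 709 = 0.0226
χ² = 0.0226 + 0.0226 = 0.0452 ≈ 0.045

0.045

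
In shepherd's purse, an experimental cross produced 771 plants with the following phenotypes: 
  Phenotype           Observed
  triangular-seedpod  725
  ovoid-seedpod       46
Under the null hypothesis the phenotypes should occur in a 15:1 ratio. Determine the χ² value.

0.106

Under the 15:1 hypothesis (Σ ratio = 16, N = 771):
  triangular-seedpod: 771 × 15/16 = 722.8125
  ovoid-seedpod: 771 × 1/16 = 48.1875
χ² = Σ (O − E)² / E
  triangular-seedpod: (725 − 722.8125)² / 722.8125 = 0.0066
  ovoid-seedpod: (46 − 48.1875)² / 48.1875 = 0.0993
χ² = 0.0066 + 0.0993 = 0.1059 ≈ 0.106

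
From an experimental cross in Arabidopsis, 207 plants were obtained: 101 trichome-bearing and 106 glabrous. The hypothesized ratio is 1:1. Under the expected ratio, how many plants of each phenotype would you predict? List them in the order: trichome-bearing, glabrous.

103.5, 103.5

The 1:1 ratio has 2 parts, so with N = 207 the expected counts are:
  trichome-bearing: 207 × 1/2 = 103.5
  glabrous: 207 × 1/2 = 103.5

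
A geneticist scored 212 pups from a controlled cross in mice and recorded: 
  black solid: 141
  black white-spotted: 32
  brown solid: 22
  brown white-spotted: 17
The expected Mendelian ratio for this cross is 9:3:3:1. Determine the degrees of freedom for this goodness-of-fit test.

A goodness-of-fit test with 4 phenotype classes has df = 4 − 1 = 3.

3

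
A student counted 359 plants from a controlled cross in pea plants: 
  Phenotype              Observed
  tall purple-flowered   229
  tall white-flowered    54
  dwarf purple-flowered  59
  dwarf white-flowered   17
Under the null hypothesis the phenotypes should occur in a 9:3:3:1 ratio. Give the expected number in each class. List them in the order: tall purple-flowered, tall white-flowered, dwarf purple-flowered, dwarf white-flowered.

Under the 9:3:3:1 hypothesis (Σ ratio = 16, N = 359):
  tall purple-flowered: 359 × 9/16 = 201.9375
  tall white-flowered: 359 × 3/16 = 67.3125
  dwarf purple-flowered: 359 × 3/16 = 67.3125
  dwarf white-flowered: 359 × 1/16 = 22.4375

201.9375, 67.3125, 67.3125, 22.4375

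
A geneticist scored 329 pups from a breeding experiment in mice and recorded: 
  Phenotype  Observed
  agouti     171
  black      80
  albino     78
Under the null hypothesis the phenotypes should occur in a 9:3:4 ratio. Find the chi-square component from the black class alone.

5.436

Total ratio parts = 16. Expected numbers out of 329:
  agouti: 329 × 9/16 = 185.0625
  black: 329 × 3/16 = 61.6875
  albino: 329 × 4/16 = 82.25
Contribution of black: (80 − 61.6875)² / 61.6875 = 5.4362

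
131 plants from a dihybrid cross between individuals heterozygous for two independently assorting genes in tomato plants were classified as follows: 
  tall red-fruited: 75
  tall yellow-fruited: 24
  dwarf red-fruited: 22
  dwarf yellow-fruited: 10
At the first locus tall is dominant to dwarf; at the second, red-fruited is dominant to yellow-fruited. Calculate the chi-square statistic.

0.705

A dihybrid F₂ with independent assortment and complete dominance at both loci gives a 9:3:3:1 phenotypic ratio.
The 9:3:3:1 ratio has 16 parts, so with N = 131 the expected counts are:
  tall red-fruited: 131 × 9/16 = 73.6875
  tall yellow-fruited: 131 × 3/16 = 24.5625
  dwarf red-fruited: 131 × 3/16 = 24.5625
  dwarf yellow-fruited: 131 × 1/16 = 8.1875
χ² = Σ (O − E)² / E
  tall red-fruited: (75 − 73.6875)² / 73.6875 = 0.0234
  tall yellow-fruited: (24 − 24.5625)² / 24.5625 = 0.0129
  dwarf red-fruited: (22 − 24.5625)² / 24.5625 = 0.2673
  dwarf yellow-fruited: (10 − 8.1875)² / 8.1875 = 0.4012
χ² = 0.0234 + 0.0129 + 0.2673 + 0.4012 = 0.7048 ≈ 0.705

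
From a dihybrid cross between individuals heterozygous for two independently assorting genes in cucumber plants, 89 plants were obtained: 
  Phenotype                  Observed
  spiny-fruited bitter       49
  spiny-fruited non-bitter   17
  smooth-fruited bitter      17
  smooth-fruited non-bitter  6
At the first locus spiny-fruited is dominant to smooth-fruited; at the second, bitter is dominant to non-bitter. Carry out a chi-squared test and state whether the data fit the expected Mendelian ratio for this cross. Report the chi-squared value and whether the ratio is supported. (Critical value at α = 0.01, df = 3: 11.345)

0.069; consistent

A dihybrid F₂ with independent assortment and complete dominance at both loci gives a 9:3:3:1 phenotypic ratio.
Under the 9:3:3:1 hypothesis (Σ ratio = 16, N = 89):
  spiny-fruited bitter: 89 × 9/16 = 50.0625
  spiny-fruited non-bitter: 89 × 3/16 = 16.6875
  smooth-fruited bitter: 89 × 3/16 = 16.6875
  smooth-fruited non-bitter: 89 × 1/16 = 5.5625
χ² = Σ (O − E)² / E
  spiny-fruited bitter: (49 − 50.0625)² / 50.0625 = 0.0225
  spiny-fruited non-bitter: (17 − 16.6875)² / 16.6875 = 0.0059
  smooth-fruited bitter: (17 − 16.6875)² / 16.6875 = 0.0059
  smooth-fruited non-bitter: (6 − 5.5625)² / 5.5625 = 0.0344
χ² = 0.0225 + 0.0059 + 0.0059 + 0.0344 = 0.0687 ≈ 0.069
Degrees of freedom = 4 − 1 = 3; critical value at α = 0.01 is 11.345.
Since 0.069 < 11.345, we fail to reject the null hypothesis — the data are consistent with the 9:3:3:1 ratio.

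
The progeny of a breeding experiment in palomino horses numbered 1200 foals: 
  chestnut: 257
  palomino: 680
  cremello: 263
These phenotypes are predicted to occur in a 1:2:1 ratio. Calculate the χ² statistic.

21.393

Expected counts for N = 1200 under a 1:2:1 ratio (total parts = 4):
  chestnut: 1200 × 1/4 = 300
  palomino: 1200 × 2/4 = 600
  cremello: 1200 × 1/4 = 300
χ² = Σ (O − E)² / E
  chestnut: (257 − 300)² / 300 = 6.1633
  palomino: (680 − 600)² / 600 = 10.6667
  cremello: (263 − 300)² / 300 = 4.5633
χ² = 6.1633 + 10.6667 + 4.5633 = 21.3933 ≈ 21.393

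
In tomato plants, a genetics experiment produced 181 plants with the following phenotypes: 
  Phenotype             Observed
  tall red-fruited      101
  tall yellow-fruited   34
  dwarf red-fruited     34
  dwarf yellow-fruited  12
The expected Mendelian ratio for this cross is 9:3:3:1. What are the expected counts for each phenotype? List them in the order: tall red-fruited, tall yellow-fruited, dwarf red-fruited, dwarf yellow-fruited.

Expected counts for N = 181 under a 9:3:3:1 ratio (total parts = 16):
  tall red-fruited: 181 × 9/16 = 101.8125
  tall yellow-fruited: 181 × 3/16 = 33.9375
  dwarf red-fruited: 181 × 3/16 = 33.9375
  dwarf yellow-fruited: 181 × 1/16 = 11.3125

101.8125, 33.9375, 33.9375, 11.3125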